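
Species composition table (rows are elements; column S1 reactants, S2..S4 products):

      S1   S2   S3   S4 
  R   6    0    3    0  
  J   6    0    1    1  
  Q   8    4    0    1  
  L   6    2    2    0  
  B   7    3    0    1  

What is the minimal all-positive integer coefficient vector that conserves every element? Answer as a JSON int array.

Coefficients: [1, 1, 2, 4]

R: 1·6 = 6 | 1·0+2·3+4·0 = 6
J: 1·6 = 6 | 1·0+2·1+4·1 = 6
Q: 1·8 = 8 | 1·4+2·0+4·1 = 8
L: 1·6 = 6 | 1·2+2·2+4·0 = 6
B: 1·7 = 7 | 1·3+2·0+4·1 = 7
gcd(1,1,2,4) = 1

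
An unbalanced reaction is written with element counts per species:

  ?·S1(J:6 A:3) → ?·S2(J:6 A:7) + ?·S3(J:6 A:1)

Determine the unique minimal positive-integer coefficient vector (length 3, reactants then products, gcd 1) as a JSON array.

J: 3·6 = 18 | 1·6+2·6 = 18
A: 3·3 = 9 | 1·7+2·1 = 9
gcd(3,1,2) = 1

Coefficients: [3, 1, 2]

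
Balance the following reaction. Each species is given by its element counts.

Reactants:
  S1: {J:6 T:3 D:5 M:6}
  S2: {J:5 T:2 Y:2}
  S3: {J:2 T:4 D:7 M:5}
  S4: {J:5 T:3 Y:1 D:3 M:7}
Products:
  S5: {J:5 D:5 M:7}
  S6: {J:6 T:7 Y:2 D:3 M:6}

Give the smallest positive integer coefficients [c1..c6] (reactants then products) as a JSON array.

J: 1·6+1·5+1·2+4·5 = 33 | 3·5+3·6 = 33
T: 1·3+1·2+1·4+4·3 = 21 | 3·0+3·7 = 21
Y: 1·0+1·2+1·0+4·1 = 6 | 3·0+3·2 = 6
D: 1·5+1·0+1·7+4·3 = 24 | 3·5+3·3 = 24
M: 1·6+1·0+1·5+4·7 = 39 | 3·7+3·6 = 39
gcd(1,1,1,4,3,3) = 1

Coefficients: [1, 1, 1, 4, 3, 3]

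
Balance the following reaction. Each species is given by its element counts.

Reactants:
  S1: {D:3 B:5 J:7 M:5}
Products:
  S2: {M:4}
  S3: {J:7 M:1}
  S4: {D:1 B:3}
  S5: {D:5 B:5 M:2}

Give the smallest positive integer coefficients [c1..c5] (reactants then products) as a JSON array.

Coefficients: [5, 4, 5, 5, 2]

D: 5·3 = 15 | 4·0+5·0+5·1+2·5 = 15
B: 5·5 = 25 | 4·0+5·0+5·3+2·5 = 25
J: 5·7 = 35 | 4·0+5·7+5·0+2·0 = 35
M: 5·5 = 25 | 4·4+5·1+5·0+2·2 = 25
gcd(5,4,5,5,2) = 1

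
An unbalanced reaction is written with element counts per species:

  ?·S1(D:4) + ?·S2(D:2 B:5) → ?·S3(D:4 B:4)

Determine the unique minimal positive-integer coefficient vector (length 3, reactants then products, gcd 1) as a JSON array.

D: 3·4+4·2 = 20 | 5·4 = 20
B: 3·0+4·5 = 20 | 5·4 = 20
gcd(3,4,5) = 1

Coefficients: [3, 4, 5]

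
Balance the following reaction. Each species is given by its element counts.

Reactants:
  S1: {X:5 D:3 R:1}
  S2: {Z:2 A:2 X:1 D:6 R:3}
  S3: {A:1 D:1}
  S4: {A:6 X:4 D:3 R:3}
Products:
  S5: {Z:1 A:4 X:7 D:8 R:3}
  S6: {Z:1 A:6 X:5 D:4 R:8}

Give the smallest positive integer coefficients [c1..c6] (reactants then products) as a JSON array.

Z: 5·0+3·2+2·0+3·0 = 6 | 5·1+1·1 = 6
A: 5·0+3·2+2·1+3·6 = 26 | 5·4+1·6 = 26
X: 5·5+3·1+2·0+3·4 = 40 | 5·7+1·5 = 40
D: 5·3+3·6+2·1+3·3 = 44 | 5·8+1·4 = 44
R: 5·1+3·3+2·0+3·3 = 23 | 5·3+1·8 = 23
gcd(5,3,2,3,5,1) = 1

Coefficients: [5, 3, 2, 3, 5, 1]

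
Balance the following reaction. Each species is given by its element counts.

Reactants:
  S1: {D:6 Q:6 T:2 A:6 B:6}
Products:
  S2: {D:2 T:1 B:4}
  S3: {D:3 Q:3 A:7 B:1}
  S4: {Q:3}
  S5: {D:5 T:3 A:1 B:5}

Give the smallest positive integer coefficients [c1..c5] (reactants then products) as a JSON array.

D: 5·6 = 30 | 4·2+4·3+6·0+2·5 = 30
Q: 5·6 = 30 | 4·0+4·3+6·3+2·0 = 30
T: 5·2 = 10 | 4·1+4·0+6·0+2·3 = 10
A: 5·6 = 30 | 4·0+4·7+6·0+2·1 = 30
B: 5·6 = 30 | 4·4+4·1+6·0+2·5 = 30
gcd(5,4,4,6,2) = 1

Coefficients: [5, 4, 4, 6, 2]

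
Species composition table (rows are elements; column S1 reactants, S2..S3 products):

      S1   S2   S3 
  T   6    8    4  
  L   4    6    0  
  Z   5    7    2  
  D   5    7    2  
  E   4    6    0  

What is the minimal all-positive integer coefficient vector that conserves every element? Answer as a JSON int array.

Coefficients: [6, 4, 1]

T: 6·6 = 36 | 4·8+1·4 = 36
L: 6·4 = 24 | 4·6+1·0 = 24
Z: 6·5 = 30 | 4·7+1·2 = 30
D: 6·5 = 30 | 4·7+1·2 = 30
E: 6·4 = 24 | 4·6+1·0 = 24
gcd(6,4,1) = 1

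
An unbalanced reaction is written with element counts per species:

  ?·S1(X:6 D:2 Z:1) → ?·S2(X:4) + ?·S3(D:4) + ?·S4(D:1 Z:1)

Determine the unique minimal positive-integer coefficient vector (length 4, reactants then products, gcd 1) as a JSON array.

X: 4·6 = 24 | 6·4+1·0+4·0 = 24
D: 4·2 = 8 | 6·0+1·4+4·1 = 8
Z: 4·1 = 4 | 6·0+1·0+4·1 = 4
gcd(4,6,1,4) = 1

Coefficients: [4, 6, 1, 4]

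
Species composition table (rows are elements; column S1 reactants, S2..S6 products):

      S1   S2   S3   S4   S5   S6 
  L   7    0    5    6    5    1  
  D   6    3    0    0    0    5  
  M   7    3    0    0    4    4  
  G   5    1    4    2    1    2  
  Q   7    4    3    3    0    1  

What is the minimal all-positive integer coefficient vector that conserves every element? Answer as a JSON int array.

Coefficients: [5, 5, 2, 2, 2, 3]

L: 5·7 = 35 | 5·0+2·5+2·6+2·5+3·1 = 35
D: 5·6 = 30 | 5·3+2·0+2·0+2·0+3·5 = 30
M: 5·7 = 35 | 5·3+2·0+2·0+2·4+3·4 = 35
G: 5·5 = 25 | 5·1+2·4+2·2+2·1+3·2 = 25
Q: 5·7 = 35 | 5·4+2·3+2·3+2·0+3·1 = 35
gcd(5,5,2,2,2,3) = 1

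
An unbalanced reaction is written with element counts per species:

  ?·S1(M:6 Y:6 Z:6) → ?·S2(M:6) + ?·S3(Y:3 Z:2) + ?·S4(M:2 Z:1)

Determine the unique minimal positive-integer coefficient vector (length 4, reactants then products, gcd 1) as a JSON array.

Coefficients: [3, 1, 6, 6]

M: 3·6 = 18 | 1·6+6·0+6·2 = 18
Y: 3·6 = 18 | 1·0+6·3+6·0 = 18
Z: 3·6 = 18 | 1·0+6·2+6·1 = 18
gcd(3,1,6,6) = 1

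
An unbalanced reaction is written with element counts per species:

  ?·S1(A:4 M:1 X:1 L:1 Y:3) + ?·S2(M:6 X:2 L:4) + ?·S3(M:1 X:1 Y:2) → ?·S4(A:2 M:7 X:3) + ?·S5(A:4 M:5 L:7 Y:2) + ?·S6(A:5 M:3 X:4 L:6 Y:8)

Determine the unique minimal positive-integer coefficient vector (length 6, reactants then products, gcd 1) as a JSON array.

Coefficients: [6, 5, 1, 3, 2, 2]

A: 6·4+5·0+1·0 = 24 | 3·2+2·4+2·5 = 24
M: 6·1+5·6+1·1 = 37 | 3·7+2·5+2·3 = 37
X: 6·1+5·2+1·1 = 17 | 3·3+2·0+2·4 = 17
L: 6·1+5·4+1·0 = 26 | 3·0+2·7+2·6 = 26
Y: 6·3+5·0+1·2 = 20 | 3·0+2·2+2·8 = 20
gcd(6,5,1,3,2,2) = 1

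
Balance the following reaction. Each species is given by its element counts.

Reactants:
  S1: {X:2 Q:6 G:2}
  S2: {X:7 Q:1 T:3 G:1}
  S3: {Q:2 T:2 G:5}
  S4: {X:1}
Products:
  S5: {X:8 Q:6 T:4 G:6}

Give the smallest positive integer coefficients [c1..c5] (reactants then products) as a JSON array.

Coefficients: [3, 4, 4, 6, 5]

X: 3·2+4·7+4·0+6·1 = 40 | 5·8 = 40
Q: 3·6+4·1+4·2+6·0 = 30 | 5·6 = 30
T: 3·0+4·3+4·2+6·0 = 20 | 5·4 = 20
G: 3·2+4·1+4·5+6·0 = 30 | 5·6 = 30
gcd(3,4,4,6,5) = 1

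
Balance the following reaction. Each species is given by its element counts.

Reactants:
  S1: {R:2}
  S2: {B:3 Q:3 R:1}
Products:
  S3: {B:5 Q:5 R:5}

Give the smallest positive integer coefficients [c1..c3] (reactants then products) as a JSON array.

B: 5·0+5·3 = 15 | 3·5 = 15
Q: 5·0+5·3 = 15 | 3·5 = 15
R: 5·2+5·1 = 15 | 3·5 = 15
gcd(5,5,3) = 1

Coefficients: [5, 5, 3]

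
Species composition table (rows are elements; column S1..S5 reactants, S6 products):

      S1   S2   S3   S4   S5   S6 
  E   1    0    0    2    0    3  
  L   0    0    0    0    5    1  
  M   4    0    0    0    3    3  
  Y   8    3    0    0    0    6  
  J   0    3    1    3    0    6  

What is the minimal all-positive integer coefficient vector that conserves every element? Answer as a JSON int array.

Coefficients: [3, 2, 6, 6, 1, 5]

E: 3·1+2·0+6·0+6·2+1·0 = 15 | 5·3 = 15
L: 3·0+2·0+6·0+6·0+1·5 = 5 | 5·1 = 5
M: 3·4+2·0+6·0+6·0+1·3 = 15 | 5·3 = 15
Y: 3·8+2·3+6·0+6·0+1·0 = 30 | 5·6 = 30
J: 3·0+2·3+6·1+6·3+1·0 = 30 | 5·6 = 30
gcd(3,2,6,6,1,5) = 1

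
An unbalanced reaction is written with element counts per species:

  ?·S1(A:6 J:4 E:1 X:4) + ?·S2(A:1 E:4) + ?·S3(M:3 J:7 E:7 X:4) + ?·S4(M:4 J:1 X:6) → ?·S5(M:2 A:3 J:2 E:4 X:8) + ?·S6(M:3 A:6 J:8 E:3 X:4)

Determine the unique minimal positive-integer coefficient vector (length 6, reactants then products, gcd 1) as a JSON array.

M: 6·0+3·0+2·3+4·4 = 22 | 5·2+4·3 = 22
A: 6·6+3·1+2·0+4·0 = 39 | 5·3+4·6 = 39
J: 6·4+3·0+2·7+4·1 = 42 | 5·2+4·8 = 42
E: 6·1+3·4+2·7+4·0 = 32 | 5·4+4·3 = 32
X: 6·4+3·0+2·4+4·6 = 56 | 5·8+4·4 = 56
gcd(6,3,2,4,5,4) = 1

Coefficients: [6, 3, 2, 4, 5, 4]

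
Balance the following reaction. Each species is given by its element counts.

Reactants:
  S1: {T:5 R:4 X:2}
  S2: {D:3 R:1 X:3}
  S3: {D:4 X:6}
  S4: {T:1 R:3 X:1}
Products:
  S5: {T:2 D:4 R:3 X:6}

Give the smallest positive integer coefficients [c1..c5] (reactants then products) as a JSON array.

T: 2·5+4·0+3·0+2·1 = 12 | 6·2 = 12
D: 2·0+4·3+3·4+2·0 = 24 | 6·4 = 24
R: 2·4+4·1+3·0+2·3 = 18 | 6·3 = 18
X: 2·2+4·3+3·6+2·1 = 36 | 6·6 = 36
gcd(2,4,3,2,6) = 1

Coefficients: [2, 4, 3, 2, 6]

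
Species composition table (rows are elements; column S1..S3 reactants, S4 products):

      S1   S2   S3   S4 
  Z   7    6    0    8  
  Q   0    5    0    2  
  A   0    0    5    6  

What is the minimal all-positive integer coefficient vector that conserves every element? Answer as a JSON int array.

Z: 4·7+2·6+6·0 = 40 | 5·8 = 40
Q: 4·0+2·5+6·0 = 10 | 5·2 = 10
A: 4·0+2·0+6·5 = 30 | 5·6 = 30
gcd(4,2,6,5) = 1

Coefficients: [4, 2, 6, 5]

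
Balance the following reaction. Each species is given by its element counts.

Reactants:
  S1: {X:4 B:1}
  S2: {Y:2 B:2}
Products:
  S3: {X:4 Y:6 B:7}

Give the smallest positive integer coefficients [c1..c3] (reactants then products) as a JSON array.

X: 1·4+3·0 = 4 | 1·4 = 4
Y: 1·0+3·2 = 6 | 1·6 = 6
B: 1·1+3·2 = 7 | 1·7 = 7
gcd(1,3,1) = 1

Coefficients: [1, 3, 1]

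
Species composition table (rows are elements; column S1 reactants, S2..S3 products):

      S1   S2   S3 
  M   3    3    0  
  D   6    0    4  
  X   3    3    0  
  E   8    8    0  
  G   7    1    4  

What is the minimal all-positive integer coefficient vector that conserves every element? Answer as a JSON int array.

Coefficients: [2, 2, 3]

M: 2·3 = 6 | 2·3+3·0 = 6
D: 2·6 = 12 | 2·0+3·4 = 12
X: 2·3 = 6 | 2·3+3·0 = 6
E: 2·8 = 16 | 2·8+3·0 = 16
G: 2·7 = 14 | 2·1+3·4 = 14
gcd(2,2,3) = 1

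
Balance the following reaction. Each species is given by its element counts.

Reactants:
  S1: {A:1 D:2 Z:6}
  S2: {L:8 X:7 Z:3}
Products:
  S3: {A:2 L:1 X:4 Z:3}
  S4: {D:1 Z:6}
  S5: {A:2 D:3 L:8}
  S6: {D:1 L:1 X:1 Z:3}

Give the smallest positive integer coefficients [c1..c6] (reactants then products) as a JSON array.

Coefficients: [6, 2, 2, 3, 1, 6]

A: 6·1+2·0 = 6 | 2·2+3·0+1·2+6·0 = 6
D: 6·2+2·0 = 12 | 2·0+3·1+1·3+6·1 = 12
L: 6·0+2·8 = 16 | 2·1+3·0+1·8+6·1 = 16
X: 6·0+2·7 = 14 | 2·4+3·0+1·0+6·1 = 14
Z: 6·6+2·3 = 42 | 2·3+3·6+1·0+6·3 = 42
gcd(6,2,2,3,1,6) = 1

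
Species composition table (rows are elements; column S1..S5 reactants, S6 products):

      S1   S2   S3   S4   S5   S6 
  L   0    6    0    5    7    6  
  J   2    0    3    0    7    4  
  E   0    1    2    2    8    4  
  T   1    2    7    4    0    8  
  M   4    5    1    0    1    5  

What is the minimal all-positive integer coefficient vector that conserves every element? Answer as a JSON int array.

L: 1·0+4·6+5·0+1·5+1·7 = 36 | 6·6 = 36
J: 1·2+4·0+5·3+1·0+1·7 = 24 | 6·4 = 24
E: 1·0+4·1+5·2+1·2+1·8 = 24 | 6·4 = 24
T: 1·1+4·2+5·7+1·4+1·0 = 48 | 6·8 = 48
M: 1·4+4·5+5·1+1·0+1·1 = 30 | 6·5 = 30
gcd(1,4,5,1,1,6) = 1

Coefficients: [1, 4, 5, 1, 1, 6]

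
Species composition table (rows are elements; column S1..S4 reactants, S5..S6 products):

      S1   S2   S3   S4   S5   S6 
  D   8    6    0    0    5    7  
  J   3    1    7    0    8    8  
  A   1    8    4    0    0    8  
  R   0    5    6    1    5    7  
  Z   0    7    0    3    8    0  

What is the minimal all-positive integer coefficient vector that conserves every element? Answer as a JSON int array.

D: 4·8+1·6+5·0+3·0 = 38 | 2·5+4·7 = 38
J: 4·3+1·1+5·7+3·0 = 48 | 2·8+4·8 = 48
A: 4·1+1·8+5·4+3·0 = 32 | 2·0+4·8 = 32
R: 4·0+1·5+5·6+3·1 = 38 | 2·5+4·7 = 38
Z: 4·0+1·7+5·0+3·3 = 16 | 2·8+4·0 = 16
gcd(4,1,5,3,2,4) = 1

Coefficients: [4, 1, 5, 3, 2, 4]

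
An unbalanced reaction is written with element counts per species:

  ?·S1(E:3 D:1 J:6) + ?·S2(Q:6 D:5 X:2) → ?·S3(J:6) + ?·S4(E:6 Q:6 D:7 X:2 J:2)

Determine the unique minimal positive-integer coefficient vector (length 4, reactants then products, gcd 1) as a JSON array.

E: 6·3+3·0 = 18 | 5·0+3·6 = 18
Q: 6·0+3·6 = 18 | 5·0+3·6 = 18
D: 6·1+3·5 = 21 | 5·0+3·7 = 21
X: 6·0+3·2 = 6 | 5·0+3·2 = 6
J: 6·6+3·0 = 36 | 5·6+3·2 = 36
gcd(6,3,5,3) = 1

Coefficients: [6, 3, 5, 3]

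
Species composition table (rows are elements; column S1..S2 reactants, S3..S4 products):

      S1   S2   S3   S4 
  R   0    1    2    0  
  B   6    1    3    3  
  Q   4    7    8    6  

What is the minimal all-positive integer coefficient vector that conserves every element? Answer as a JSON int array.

R: 3·0+6·1 = 6 | 3·2+5·0 = 6
B: 3·6+6·1 = 24 | 3·3+5·3 = 24
Q: 3·4+6·7 = 54 | 3·8+5·6 = 54
gcd(3,6,3,5) = 1

Coefficients: [3, 6, 3, 5]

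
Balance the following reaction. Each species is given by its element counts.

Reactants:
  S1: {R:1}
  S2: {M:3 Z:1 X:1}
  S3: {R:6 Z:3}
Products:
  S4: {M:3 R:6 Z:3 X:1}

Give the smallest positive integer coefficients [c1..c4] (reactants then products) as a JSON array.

M: 6·0+3·3+2·0 = 9 | 3·3 = 9
R: 6·1+3·0+2·6 = 18 | 3·6 = 18
Z: 6·0+3·1+2·3 = 9 | 3·3 = 9
X: 6·0+3·1+2·0 = 3 | 3·1 = 3
gcd(6,3,2,3) = 1

Coefficients: [6, 3, 2, 3]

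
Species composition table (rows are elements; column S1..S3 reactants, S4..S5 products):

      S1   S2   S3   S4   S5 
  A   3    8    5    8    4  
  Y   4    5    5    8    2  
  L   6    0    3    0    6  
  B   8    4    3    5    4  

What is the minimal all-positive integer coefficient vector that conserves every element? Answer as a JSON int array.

A: 2·3+4·8+6·5 = 68 | 6·8+5·4 = 68
Y: 2·4+4·5+6·5 = 58 | 6·8+5·2 = 58
L: 2·6+4·0+6·3 = 30 | 6·0+5·6 = 30
B: 2·8+4·4+6·3 = 50 | 6·5+5·4 = 50
gcd(2,4,6,6,5) = 1

Coefficients: [2, 4, 6, 6, 5]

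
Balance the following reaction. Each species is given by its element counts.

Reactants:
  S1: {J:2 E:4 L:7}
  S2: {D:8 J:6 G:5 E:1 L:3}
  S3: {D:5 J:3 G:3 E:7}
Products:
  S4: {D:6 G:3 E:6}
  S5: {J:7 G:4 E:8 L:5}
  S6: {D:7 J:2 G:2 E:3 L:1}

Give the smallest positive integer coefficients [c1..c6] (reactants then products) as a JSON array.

Coefficients: [2, 2, 5, 1, 3, 5]

D: 2·0+2·8+5·5 = 41 | 1·6+3·0+5·7 = 41
J: 2·2+2·6+5·3 = 31 | 1·0+3·7+5·2 = 31
G: 2·0+2·5+5·3 = 25 | 1·3+3·4+5·2 = 25
E: 2·4+2·1+5·7 = 45 | 1·6+3·8+5·3 = 45
L: 2·7+2·3+5·0 = 20 | 1·0+3·5+5·1 = 20
gcd(2,2,5,1,3,5) = 1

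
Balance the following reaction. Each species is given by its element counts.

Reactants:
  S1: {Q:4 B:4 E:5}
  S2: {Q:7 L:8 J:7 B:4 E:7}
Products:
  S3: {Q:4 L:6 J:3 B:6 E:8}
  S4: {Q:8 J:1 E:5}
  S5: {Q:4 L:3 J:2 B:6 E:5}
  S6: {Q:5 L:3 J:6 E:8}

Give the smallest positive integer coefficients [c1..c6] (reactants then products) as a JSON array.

Coefficients: [6, 3, 1, 2, 5, 1]

Q: 6·4+3·7 = 45 | 1·4+2·8+5·4+1·5 = 45
L: 6·0+3·8 = 24 | 1·6+2·0+5·3+1·3 = 24
J: 6·0+3·7 = 21 | 1·3+2·1+5·2+1·6 = 21
B: 6·4+3·4 = 36 | 1·6+2·0+5·6+1·0 = 36
E: 6·5+3·7 = 51 | 1·8+2·5+5·5+1·8 = 51
gcd(6,3,1,2,5,1) = 1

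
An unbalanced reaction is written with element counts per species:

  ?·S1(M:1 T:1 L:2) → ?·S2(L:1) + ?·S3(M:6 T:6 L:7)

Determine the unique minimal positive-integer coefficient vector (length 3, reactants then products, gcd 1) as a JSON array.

M: 6·1 = 6 | 5·0+1·6 = 6
T: 6·1 = 6 | 5·0+1·6 = 6
L: 6·2 = 12 | 5·1+1·7 = 12
gcd(6,5,1) = 1

Coefficients: [6, 5, 1]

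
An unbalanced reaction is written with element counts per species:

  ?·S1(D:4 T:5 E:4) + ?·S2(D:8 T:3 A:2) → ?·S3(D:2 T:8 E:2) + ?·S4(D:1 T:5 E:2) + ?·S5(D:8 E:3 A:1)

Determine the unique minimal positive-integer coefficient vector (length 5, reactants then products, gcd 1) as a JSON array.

Coefficients: [3, 1, 1, 2, 2]

D: 3·4+1·8 = 20 | 1·2+2·1+2·8 = 20
T: 3·5+1·3 = 18 | 1·8+2·5+2·0 = 18
E: 3·4+1·0 = 12 | 1·2+2·2+2·3 = 12
A: 3·0+1·2 = 2 | 1·0+2·0+2·1 = 2
gcd(3,1,1,2,2) = 1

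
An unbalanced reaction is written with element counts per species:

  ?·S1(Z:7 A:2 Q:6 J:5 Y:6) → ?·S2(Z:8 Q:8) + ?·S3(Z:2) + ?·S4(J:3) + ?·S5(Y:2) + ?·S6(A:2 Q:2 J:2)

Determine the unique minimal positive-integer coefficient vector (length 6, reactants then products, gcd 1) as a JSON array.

Coefficients: [2, 1, 3, 2, 6, 2]

Z: 2·7 = 14 | 1·8+3·2+2·0+6·0+2·0 = 14
A: 2·2 = 4 | 1·0+3·0+2·0+6·0+2·2 = 4
Q: 2·6 = 12 | 1·8+3·0+2·0+6·0+2·2 = 12
J: 2·5 = 10 | 1·0+3·0+2·3+6·0+2·2 = 10
Y: 2·6 = 12 | 1·0+3·0+2·0+6·2+2·0 = 12
gcd(2,1,3,2,6,2) = 1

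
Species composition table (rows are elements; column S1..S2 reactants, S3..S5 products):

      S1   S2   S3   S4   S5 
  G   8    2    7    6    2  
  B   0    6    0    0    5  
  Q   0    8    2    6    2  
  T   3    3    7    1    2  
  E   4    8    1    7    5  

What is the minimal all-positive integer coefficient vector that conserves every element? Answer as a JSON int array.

G: 5·8+5·2 = 50 | 2·7+4·6+6·2 = 50
B: 5·0+5·6 = 30 | 2·0+4·0+6·5 = 30
Q: 5·0+5·8 = 40 | 2·2+4·6+6·2 = 40
T: 5·3+5·3 = 30 | 2·7+4·1+6·2 = 30
E: 5·4+5·8 = 60 | 2·1+4·7+6·5 = 60
gcd(5,5,2,4,6) = 1

Coefficients: [5, 5, 2, 4, 6]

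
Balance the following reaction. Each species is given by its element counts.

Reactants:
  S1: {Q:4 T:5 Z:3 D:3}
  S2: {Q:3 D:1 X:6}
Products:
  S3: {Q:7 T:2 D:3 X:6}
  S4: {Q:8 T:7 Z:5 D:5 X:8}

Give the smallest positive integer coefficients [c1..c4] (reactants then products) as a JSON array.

Q: 5·4+6·3 = 38 | 2·7+3·8 = 38
T: 5·5+6·0 = 25 | 2·2+3·7 = 25
Z: 5·3+6·0 = 15 | 2·0+3·5 = 15
D: 5·3+6·1 = 21 | 2·3+3·5 = 21
X: 5·0+6·6 = 36 | 2·6+3·8 = 36
gcd(5,6,2,3) = 1

Coefficients: [5, 6, 2, 3]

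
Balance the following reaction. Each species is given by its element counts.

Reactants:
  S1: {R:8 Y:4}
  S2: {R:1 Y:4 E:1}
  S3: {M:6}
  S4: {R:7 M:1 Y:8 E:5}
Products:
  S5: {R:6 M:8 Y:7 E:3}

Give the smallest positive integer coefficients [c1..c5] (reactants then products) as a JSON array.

R: 1·8+2·1+5·0+2·7 = 24 | 4·6 = 24
M: 1·0+2·0+5·6+2·1 = 32 | 4·8 = 32
Y: 1·4+2·4+5·0+2·8 = 28 | 4·7 = 28
E: 1·0+2·1+5·0+2·5 = 12 | 4·3 = 12
gcd(1,2,5,2,4) = 1

Coefficients: [1, 2, 5, 2, 4]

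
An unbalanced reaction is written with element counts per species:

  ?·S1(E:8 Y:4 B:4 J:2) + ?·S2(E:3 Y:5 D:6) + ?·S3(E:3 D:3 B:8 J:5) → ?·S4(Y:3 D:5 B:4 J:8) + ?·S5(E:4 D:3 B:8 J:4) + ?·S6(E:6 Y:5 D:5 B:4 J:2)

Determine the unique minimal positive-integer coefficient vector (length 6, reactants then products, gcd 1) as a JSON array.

E: 2·8+4·3+6·3 = 46 | 1·0+4·4+5·6 = 46
Y: 2·4+4·5+6·0 = 28 | 1·3+4·0+5·5 = 28
D: 2·0+4·6+6·3 = 42 | 1·5+4·3+5·5 = 42
B: 2·4+4·0+6·8 = 56 | 1·4+4·8+5·4 = 56
J: 2·2+4·0+6·5 = 34 | 1·8+4·4+5·2 = 34
gcd(2,4,6,1,4,5) = 1

Coefficients: [2, 4, 6, 1, 4, 5]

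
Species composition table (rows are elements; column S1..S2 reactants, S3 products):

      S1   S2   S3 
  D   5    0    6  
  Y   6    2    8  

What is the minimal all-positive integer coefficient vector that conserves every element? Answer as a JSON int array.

D: 6·5+2·0 = 30 | 5·6 = 30
Y: 6·6+2·2 = 40 | 5·8 = 40
gcd(6,2,5) = 1

Coefficients: [6, 2, 5]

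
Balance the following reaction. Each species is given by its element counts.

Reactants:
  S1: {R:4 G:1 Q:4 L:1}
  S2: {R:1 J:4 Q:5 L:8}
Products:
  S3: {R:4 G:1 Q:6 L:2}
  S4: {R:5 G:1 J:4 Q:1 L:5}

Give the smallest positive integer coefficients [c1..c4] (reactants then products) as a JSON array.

Coefficients: [5, 1, 4, 1]

R: 5·4+1·1 = 21 | 4·4+1·5 = 21
G: 5·1+1·0 = 5 | 4·1+1·1 = 5
J: 5·0+1·4 = 4 | 4·0+1·4 = 4
Q: 5·4+1·5 = 25 | 4·6+1·1 = 25
L: 5·1+1·8 = 13 | 4·2+1·5 = 13
gcd(5,1,4,1) = 1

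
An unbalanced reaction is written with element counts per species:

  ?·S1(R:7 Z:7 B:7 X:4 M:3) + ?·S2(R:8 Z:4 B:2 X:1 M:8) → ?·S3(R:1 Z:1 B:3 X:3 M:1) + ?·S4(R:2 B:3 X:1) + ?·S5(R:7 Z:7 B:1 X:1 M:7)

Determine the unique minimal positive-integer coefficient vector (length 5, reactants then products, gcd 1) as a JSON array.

R: 2·7+2·8 = 30 | 1·1+4·2+3·7 = 30
Z: 2·7+2·4 = 22 | 1·1+4·0+3·7 = 22
B: 2·7+2·2 = 18 | 1·3+4·3+3·1 = 18
X: 2·4+2·1 = 10 | 1·3+4·1+3·1 = 10
M: 2·3+2·8 = 22 | 1·1+4·0+3·7 = 22
gcd(2,2,1,4,3) = 1

Coefficients: [2, 2, 1, 4, 3]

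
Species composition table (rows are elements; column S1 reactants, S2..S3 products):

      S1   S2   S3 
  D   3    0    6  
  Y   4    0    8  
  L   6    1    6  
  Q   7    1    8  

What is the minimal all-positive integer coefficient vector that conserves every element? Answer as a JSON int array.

D: 2·3 = 6 | 6·0+1·6 = 6
Y: 2·4 = 8 | 6·0+1·8 = 8
L: 2·6 = 12 | 6·1+1·6 = 12
Q: 2·7 = 14 | 6·1+1·8 = 14
gcd(2,6,1) = 1

Coefficients: [2, 6, 1]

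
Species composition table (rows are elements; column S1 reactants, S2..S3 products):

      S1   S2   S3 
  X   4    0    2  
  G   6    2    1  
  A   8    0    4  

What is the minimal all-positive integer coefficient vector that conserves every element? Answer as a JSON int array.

Coefficients: [1, 2, 2]

X: 1·4 = 4 | 2·0+2·2 = 4
G: 1·6 = 6 | 2·2+2·1 = 6
A: 1·8 = 8 | 2·0+2·4 = 8
gcd(1,2,2) = 1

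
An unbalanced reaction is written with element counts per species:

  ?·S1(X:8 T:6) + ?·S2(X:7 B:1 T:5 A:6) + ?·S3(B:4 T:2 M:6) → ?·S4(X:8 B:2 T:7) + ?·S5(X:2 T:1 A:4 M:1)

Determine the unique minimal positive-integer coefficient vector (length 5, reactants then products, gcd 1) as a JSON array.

Coefficients: [2, 4, 1, 4, 6]

X: 2·8+4·7+1·0 = 44 | 4·8+6·2 = 44
B: 2·0+4·1+1·4 = 8 | 4·2+6·0 = 8
T: 2·6+4·5+1·2 = 34 | 4·7+6·1 = 34
A: 2·0+4·6+1·0 = 24 | 4·0+6·4 = 24
M: 2·0+4·0+1·6 = 6 | 4·0+6·1 = 6
gcd(2,4,1,4,6) = 1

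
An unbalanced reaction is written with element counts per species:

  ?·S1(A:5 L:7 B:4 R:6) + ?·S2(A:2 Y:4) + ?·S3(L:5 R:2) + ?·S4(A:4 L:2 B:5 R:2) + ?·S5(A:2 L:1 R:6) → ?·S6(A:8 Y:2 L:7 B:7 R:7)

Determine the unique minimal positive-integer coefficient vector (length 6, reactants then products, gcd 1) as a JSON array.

Coefficients: [2, 2, 1, 4, 1, 4]

A: 2·5+2·2+1·0+4·4+1·2 = 32 | 4·8 = 32
Y: 2·0+2·4+1·0+4·0+1·0 = 8 | 4·2 = 8
L: 2·7+2·0+1·5+4·2+1·1 = 28 | 4·7 = 28
B: 2·4+2·0+1·0+4·5+1·0 = 28 | 4·7 = 28
R: 2·6+2·0+1·2+4·2+1·6 = 28 | 4·7 = 28
gcd(2,2,1,4,1,4) = 1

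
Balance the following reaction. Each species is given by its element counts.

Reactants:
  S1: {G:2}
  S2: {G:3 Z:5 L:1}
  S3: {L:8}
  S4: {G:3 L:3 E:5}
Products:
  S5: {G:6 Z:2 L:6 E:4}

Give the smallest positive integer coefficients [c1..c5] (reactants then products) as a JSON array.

G: 6·2+2·3+2·0+4·3 = 30 | 5·6 = 30
Z: 6·0+2·5+2·0+4·0 = 10 | 5·2 = 10
L: 6·0+2·1+2·8+4·3 = 30 | 5·6 = 30
E: 6·0+2·0+2·0+4·5 = 20 | 5·4 = 20
gcd(6,2,2,4,5) = 1

Coefficients: [6, 2, 2, 4, 5]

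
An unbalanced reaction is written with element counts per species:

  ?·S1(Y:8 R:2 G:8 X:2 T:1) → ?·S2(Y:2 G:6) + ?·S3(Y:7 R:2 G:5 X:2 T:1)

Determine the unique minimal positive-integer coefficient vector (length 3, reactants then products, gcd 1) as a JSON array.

Coefficients: [2, 1, 2]

Y: 2·8 = 16 | 1·2+2·7 = 16
R: 2·2 = 4 | 1·0+2·2 = 4
G: 2·8 = 16 | 1·6+2·5 = 16
X: 2·2 = 4 | 1·0+2·2 = 4
T: 2·1 = 2 | 1·0+2·1 = 2
gcd(2,1,2) = 1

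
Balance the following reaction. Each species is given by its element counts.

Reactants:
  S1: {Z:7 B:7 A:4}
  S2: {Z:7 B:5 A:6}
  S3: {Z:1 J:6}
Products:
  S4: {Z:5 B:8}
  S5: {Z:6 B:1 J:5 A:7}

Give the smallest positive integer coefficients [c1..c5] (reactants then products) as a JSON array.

Z: 3·7+5·7+5·1 = 61 | 5·5+6·6 = 61
B: 3·7+5·5+5·0 = 46 | 5·8+6·1 = 46
J: 3·0+5·0+5·6 = 30 | 5·0+6·5 = 30
A: 3·4+5·6+5·0 = 42 | 5·0+6·7 = 42
gcd(3,5,5,5,6) = 1

Coefficients: [3, 5, 5, 5, 6]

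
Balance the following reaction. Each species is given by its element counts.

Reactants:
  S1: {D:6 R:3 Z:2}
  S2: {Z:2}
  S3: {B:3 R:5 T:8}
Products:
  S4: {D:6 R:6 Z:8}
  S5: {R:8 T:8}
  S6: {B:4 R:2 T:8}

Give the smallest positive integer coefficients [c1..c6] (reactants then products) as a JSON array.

B: 2·0+6·0+4·3 = 12 | 2·0+1·0+3·4 = 12
D: 2·6+6·0+4·0 = 12 | 2·6+1·0+3·0 = 12
R: 2·3+6·0+4·5 = 26 | 2·6+1·8+3·2 = 26
T: 2·0+6·0+4·8 = 32 | 2·0+1·8+3·8 = 32
Z: 2·2+6·2+4·0 = 16 | 2·8+1·0+3·0 = 16
gcd(2,6,4,2,1,3) = 1

Coefficients: [2, 6, 4, 2, 1, 3]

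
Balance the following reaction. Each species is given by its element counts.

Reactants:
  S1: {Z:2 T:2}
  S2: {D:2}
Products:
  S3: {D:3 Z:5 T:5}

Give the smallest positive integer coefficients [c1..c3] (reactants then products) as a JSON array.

D: 5·0+3·2 = 6 | 2·3 = 6
Z: 5·2+3·0 = 10 | 2·5 = 10
T: 5·2+3·0 = 10 | 2·5 = 10
gcd(5,3,2) = 1

Coefficients: [5, 3, 2]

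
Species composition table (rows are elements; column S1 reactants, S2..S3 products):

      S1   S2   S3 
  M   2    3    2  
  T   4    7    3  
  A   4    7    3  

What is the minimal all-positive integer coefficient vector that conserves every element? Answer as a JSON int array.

M: 5·2 = 10 | 2·3+2·2 = 10
T: 5·4 = 20 | 2·7+2·3 = 20
A: 5·4 = 20 | 2·7+2·3 = 20
gcd(5,2,2) = 1

Coefficients: [5, 2, 2]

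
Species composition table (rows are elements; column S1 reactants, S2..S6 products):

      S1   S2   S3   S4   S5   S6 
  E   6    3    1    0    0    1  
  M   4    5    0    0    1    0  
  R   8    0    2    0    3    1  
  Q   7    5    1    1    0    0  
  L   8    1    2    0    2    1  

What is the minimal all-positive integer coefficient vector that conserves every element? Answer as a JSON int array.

E: 3·6 = 18 | 2·3+6·1+5·0+2·0+6·1 = 18
M: 3·4 = 12 | 2·5+6·0+5·0+2·1+6·0 = 12
R: 3·8 = 24 | 2·0+6·2+5·0+2·3+6·1 = 24
Q: 3·7 = 21 | 2·5+6·1+5·1+2·0+6·0 = 21
L: 3·8 = 24 | 2·1+6·2+5·0+2·2+6·1 = 24
gcd(3,2,6,5,2,6) = 1

Coefficients: [3, 2, 6, 5, 2, 6]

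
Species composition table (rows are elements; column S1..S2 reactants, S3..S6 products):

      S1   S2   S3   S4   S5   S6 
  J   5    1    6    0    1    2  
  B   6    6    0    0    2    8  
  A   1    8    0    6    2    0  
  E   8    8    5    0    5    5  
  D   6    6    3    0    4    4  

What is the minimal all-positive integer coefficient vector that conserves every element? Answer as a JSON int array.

J: 4·5+1·1 = 21 | 2·6+1·0+3·1+3·2 = 21
B: 4·6+1·6 = 30 | 2·0+1·0+3·2+3·8 = 30
A: 4·1+1·8 = 12 | 2·0+1·6+3·2+3·0 = 12
E: 4·8+1·8 = 40 | 2·5+1·0+3·5+3·5 = 40
D: 4·6+1·6 = 30 | 2·3+1·0+3·4+3·4 = 30
gcd(4,1,2,1,3,3) = 1

Coefficients: [4, 1, 2, 1, 3, 3]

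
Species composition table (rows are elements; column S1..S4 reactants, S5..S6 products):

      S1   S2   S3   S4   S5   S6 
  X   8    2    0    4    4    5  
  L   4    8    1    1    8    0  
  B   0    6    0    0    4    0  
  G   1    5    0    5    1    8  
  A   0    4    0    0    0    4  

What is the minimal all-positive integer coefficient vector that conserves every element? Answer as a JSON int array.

Coefficients: [3, 4, 1, 3, 6, 4]

X: 3·8+4·2+1·0+3·4 = 44 | 6·4+4·5 = 44
L: 3·4+4·8+1·1+3·1 = 48 | 6·8+4·0 = 48
B: 3·0+4·6+1·0+3·0 = 24 | 6·4+4·0 = 24
G: 3·1+4·5+1·0+3·5 = 38 | 6·1+4·8 = 38
A: 3·0+4·4+1·0+3·0 = 16 | 6·0+4·4 = 16
gcd(3,4,1,3,6,4) = 1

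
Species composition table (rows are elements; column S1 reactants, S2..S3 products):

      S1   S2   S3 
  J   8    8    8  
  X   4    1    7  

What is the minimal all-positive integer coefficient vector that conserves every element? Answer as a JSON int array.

J: 2·8 = 16 | 1·8+1·8 = 16
X: 2·4 = 8 | 1·1+1·7 = 8
gcd(2,1,1) = 1

Coefficients: [2, 1, 1]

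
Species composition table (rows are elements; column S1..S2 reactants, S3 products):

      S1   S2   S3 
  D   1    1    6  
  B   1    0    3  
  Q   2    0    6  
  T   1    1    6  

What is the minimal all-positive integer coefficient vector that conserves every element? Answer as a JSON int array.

Coefficients: [3, 3, 1]

D: 3·1+3·1 = 6 | 1·6 = 6
B: 3·1+3·0 = 3 | 1·3 = 3
Q: 3·2+3·0 = 6 | 1·6 = 6
T: 3·1+3·1 = 6 | 1·6 = 6
gcd(3,3,1) = 1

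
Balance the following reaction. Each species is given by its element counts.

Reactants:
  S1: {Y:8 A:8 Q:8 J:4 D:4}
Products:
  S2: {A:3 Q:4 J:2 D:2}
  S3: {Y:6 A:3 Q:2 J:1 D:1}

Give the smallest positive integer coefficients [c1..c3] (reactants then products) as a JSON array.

Coefficients: [3, 4, 4]

Y: 3·8 = 24 | 4·0+4·6 = 24
A: 3·8 = 24 | 4·3+4·3 = 24
Q: 3·8 = 24 | 4·4+4·2 = 24
J: 3·4 = 12 | 4·2+4·1 = 12
D: 3·4 = 12 | 4·2+4·1 = 12
gcd(3,4,4) = 1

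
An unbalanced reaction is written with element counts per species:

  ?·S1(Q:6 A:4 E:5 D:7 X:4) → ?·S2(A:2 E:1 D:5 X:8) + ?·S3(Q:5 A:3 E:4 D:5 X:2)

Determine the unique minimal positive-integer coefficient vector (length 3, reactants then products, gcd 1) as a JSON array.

Coefficients: [5, 1, 6]

Q: 5·6 = 30 | 1·0+6·5 = 30
A: 5·4 = 20 | 1·2+6·3 = 20
E: 5·5 = 25 | 1·1+6·4 = 25
D: 5·7 = 35 | 1·5+6·5 = 35
X: 5·4 = 20 | 1·8+6·2 = 20
gcd(5,1,6) = 1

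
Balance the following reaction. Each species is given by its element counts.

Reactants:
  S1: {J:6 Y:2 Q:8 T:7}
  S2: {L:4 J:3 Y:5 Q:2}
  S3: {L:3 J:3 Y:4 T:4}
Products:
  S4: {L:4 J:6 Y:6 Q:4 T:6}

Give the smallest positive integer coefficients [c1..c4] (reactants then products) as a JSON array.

L: 2·0+2·4+4·3 = 20 | 5·4 = 20
J: 2·6+2·3+4·3 = 30 | 5·6 = 30
Y: 2·2+2·5+4·4 = 30 | 5·6 = 30
Q: 2·8+2·2+4·0 = 20 | 5·4 = 20
T: 2·7+2·0+4·4 = 30 | 5·6 = 30
gcd(2,2,4,5) = 1

Coefficients: [2, 2, 4, 5]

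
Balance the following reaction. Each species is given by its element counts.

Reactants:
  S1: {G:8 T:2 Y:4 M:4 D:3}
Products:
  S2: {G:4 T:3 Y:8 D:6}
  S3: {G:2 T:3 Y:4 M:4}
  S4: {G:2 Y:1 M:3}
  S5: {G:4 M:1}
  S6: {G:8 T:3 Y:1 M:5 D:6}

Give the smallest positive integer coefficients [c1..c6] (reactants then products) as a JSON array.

Coefficients: [6, 2, 1, 3, 6, 1]

G: 6·8 = 48 | 2·4+1·2+3·2+6·4+1·8 = 48
T: 6·2 = 12 | 2·3+1·3+3·0+6·0+1·3 = 12
Y: 6·4 = 24 | 2·8+1·4+3·1+6·0+1·1 = 24
M: 6·4 = 24 | 2·0+1·4+3·3+6·1+1·5 = 24
D: 6·3 = 18 | 2·6+1·0+3·0+6·0+1·6 = 18
gcd(6,2,1,3,6,1) = 1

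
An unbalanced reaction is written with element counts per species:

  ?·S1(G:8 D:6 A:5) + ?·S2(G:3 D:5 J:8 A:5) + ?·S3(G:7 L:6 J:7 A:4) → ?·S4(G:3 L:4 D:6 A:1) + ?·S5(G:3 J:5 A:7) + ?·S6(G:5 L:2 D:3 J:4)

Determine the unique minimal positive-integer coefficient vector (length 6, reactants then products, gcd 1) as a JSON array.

Coefficients: [2, 3, 3, 2, 5, 5]

G: 2·8+3·3+3·7 = 46 | 2·3+5·3+5·5 = 46
L: 2·0+3·0+3·6 = 18 | 2·4+5·0+5·2 = 18
D: 2·6+3·5+3·0 = 27 | 2·6+5·0+5·3 = 27
J: 2·0+3·8+3·7 = 45 | 2·0+5·5+5·4 = 45
A: 2·5+3·5+3·4 = 37 | 2·1+5·7+5·0 = 37
gcd(2,3,3,2,5,5) = 1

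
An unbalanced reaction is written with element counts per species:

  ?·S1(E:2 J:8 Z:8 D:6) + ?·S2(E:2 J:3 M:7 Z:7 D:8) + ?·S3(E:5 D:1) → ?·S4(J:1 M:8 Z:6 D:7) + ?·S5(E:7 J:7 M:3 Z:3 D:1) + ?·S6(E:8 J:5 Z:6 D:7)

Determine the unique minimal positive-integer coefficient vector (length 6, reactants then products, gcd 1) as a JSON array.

Coefficients: [2, 5, 5, 4, 1, 4]

E: 2·2+5·2+5·5 = 39 | 4·0+1·7+4·8 = 39
J: 2·8+5·3+5·0 = 31 | 4·1+1·7+4·5 = 31
M: 2·0+5·7+5·0 = 35 | 4·8+1·3+4·0 = 35
Z: 2·8+5·7+5·0 = 51 | 4·6+1·3+4·6 = 51
D: 2·6+5·8+5·1 = 57 | 4·7+1·1+4·7 = 57
gcd(2,5,5,4,1,4) = 1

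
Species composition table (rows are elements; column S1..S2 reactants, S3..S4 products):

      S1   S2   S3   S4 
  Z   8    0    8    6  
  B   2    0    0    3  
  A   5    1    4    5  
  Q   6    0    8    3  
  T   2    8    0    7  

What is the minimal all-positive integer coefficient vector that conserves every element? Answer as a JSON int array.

Z: 6·8+2·0 = 48 | 3·8+4·6 = 48
B: 6·2+2·0 = 12 | 3·0+4·3 = 12
A: 6·5+2·1 = 32 | 3·4+4·5 = 32
Q: 6·6+2·0 = 36 | 3·8+4·3 = 36
T: 6·2+2·8 = 28 | 3·0+4·7 = 28
gcd(6,2,3,4) = 1

Coefficients: [6, 2, 3, 4]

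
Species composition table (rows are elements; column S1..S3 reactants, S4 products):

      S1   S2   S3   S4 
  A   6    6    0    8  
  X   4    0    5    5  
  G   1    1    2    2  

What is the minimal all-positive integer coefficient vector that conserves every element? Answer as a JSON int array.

A: 5·6+3·6+2·0 = 48 | 6·8 = 48
X: 5·4+3·0+2·5 = 30 | 6·5 = 30
G: 5·1+3·1+2·2 = 12 | 6·2 = 12
gcd(5,3,2,6) = 1

Coefficients: [5, 3, 2, 6]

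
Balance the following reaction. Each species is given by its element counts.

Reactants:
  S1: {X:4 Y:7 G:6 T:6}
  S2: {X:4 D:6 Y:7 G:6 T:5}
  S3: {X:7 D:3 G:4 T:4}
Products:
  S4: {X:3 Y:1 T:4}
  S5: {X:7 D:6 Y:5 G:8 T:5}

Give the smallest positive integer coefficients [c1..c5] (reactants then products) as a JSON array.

Coefficients: [1, 3, 4, 3, 5]

X: 1·4+3·4+4·7 = 44 | 3·3+5·7 = 44
D: 1·0+3·6+4·3 = 30 | 3·0+5·6 = 30
Y: 1·7+3·7+4·0 = 28 | 3·1+5·5 = 28
G: 1·6+3·6+4·4 = 40 | 3·0+5·8 = 40
T: 1·6+3·5+4·4 = 37 | 3·4+5·5 = 37
gcd(1,3,4,3,5) = 1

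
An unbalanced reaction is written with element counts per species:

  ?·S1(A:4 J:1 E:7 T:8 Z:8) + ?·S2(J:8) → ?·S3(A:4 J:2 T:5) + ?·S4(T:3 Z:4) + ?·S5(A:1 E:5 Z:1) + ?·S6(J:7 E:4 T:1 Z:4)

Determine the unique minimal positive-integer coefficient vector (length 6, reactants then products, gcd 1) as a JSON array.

A: 4·4+2·0 = 16 | 3·4+5·0+4·1+2·0 = 16
J: 4·1+2·8 = 20 | 3·2+5·0+4·0+2·7 = 20
E: 4·7+2·0 = 28 | 3·0+5·0+4·5+2·4 = 28
T: 4·8+2·0 = 32 | 3·5+5·3+4·0+2·1 = 32
Z: 4·8+2·0 = 32 | 3·0+5·4+4·1+2·4 = 32
gcd(4,2,3,5,4,2) = 1

Coefficients: [4, 2, 3, 5, 4, 2]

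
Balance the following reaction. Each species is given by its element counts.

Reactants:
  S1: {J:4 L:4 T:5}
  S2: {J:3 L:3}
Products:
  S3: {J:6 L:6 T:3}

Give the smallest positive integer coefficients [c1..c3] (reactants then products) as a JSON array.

J: 3·4+6·3 = 30 | 5·6 = 30
L: 3·4+6·3 = 30 | 5·6 = 30
T: 3·5+6·0 = 15 | 5·3 = 15
gcd(3,6,5) = 1

Coefficients: [3, 6, 5]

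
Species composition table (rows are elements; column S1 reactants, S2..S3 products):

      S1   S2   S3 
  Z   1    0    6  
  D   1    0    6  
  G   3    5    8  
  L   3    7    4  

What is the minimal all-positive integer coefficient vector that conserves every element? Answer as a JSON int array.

Coefficients: [6, 2, 1]

Z: 6·1 = 6 | 2·0+1·6 = 6
D: 6·1 = 6 | 2·0+1·6 = 6
G: 6·3 = 18 | 2·5+1·8 = 18
L: 6·3 = 18 | 2·7+1·4 = 18
gcd(6,2,1) = 1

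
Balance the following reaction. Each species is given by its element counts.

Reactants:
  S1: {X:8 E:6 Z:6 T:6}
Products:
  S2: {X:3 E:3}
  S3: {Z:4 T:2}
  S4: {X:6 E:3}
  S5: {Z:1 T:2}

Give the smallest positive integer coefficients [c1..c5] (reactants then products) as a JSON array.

Coefficients: [3, 4, 3, 2, 6]

X: 3·8 = 24 | 4·3+3·0+2·6+6·0 = 24
E: 3·6 = 18 | 4·3+3·0+2·3+6·0 = 18
Z: 3·6 = 18 | 4·0+3·4+2·0+6·1 = 18
T: 3·6 = 18 | 4·0+3·2+2·0+6·2 = 18
gcd(3,4,3,2,6) = 1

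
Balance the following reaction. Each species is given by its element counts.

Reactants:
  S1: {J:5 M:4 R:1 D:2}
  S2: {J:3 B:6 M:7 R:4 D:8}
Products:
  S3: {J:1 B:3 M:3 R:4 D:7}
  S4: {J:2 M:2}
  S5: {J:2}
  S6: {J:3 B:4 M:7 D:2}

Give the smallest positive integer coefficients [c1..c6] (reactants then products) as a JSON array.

Coefficients: [4, 5, 6, 6, 4, 3]

J: 4·5+5·3 = 35 | 6·1+6·2+4·2+3·3 = 35
B: 4·0+5·6 = 30 | 6·3+6·0+4·0+3·4 = 30
M: 4·4+5·7 = 51 | 6·3+6·2+4·0+3·7 = 51
R: 4·1+5·4 = 24 | 6·4+6·0+4·0+3·0 = 24
D: 4·2+5·8 = 48 | 6·7+6·0+4·0+3·2 = 48
gcd(4,5,6,6,4,3) = 1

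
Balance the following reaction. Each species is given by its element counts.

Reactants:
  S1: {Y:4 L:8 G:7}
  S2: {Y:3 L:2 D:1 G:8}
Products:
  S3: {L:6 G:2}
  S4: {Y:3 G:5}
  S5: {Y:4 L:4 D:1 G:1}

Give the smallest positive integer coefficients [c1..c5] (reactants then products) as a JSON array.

Y: 4·4+1·3 = 19 | 5·0+5·3+1·4 = 19
L: 4·8+1·2 = 34 | 5·6+5·0+1·4 = 34
D: 4·0+1·1 = 1 | 5·0+5·0+1·1 = 1
G: 4·7+1·8 = 36 | 5·2+5·5+1·1 = 36
gcd(4,1,5,5,1) = 1

Coefficients: [4, 1, 5, 5, 1]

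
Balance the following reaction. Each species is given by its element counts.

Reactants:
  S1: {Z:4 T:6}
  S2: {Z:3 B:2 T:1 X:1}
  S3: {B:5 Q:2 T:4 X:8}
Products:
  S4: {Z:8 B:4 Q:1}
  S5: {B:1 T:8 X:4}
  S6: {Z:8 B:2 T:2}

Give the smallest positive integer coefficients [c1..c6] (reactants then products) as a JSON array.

Z: 3·4+4·3+1·0 = 24 | 2·8+3·0+1·8 = 24
B: 3·0+4·2+1·5 = 13 | 2·4+3·1+1·2 = 13
Q: 3·0+4·0+1·2 = 2 | 2·1+3·0+1·0 = 2
T: 3·6+4·1+1·4 = 26 | 2·0+3·8+1·2 = 26
X: 3·0+4·1+1·8 = 12 | 2·0+3·4+1·0 = 12
gcd(3,4,1,2,3,1) = 1

Coefficients: [3, 4, 1, 2, 3, 1]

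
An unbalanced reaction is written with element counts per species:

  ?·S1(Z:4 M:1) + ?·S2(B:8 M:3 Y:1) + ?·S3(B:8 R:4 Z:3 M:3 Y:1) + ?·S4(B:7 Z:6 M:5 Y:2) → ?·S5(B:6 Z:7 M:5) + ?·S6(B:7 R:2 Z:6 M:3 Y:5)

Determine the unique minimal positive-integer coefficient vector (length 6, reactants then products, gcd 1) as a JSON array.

Coefficients: [5, 1, 1, 4, 5, 2]

B: 5·0+1·8+1·8+4·7 = 44 | 5·6+2·7 = 44
R: 5·0+1·0+1·4+4·0 = 4 | 5·0+2·2 = 4
Z: 5·4+1·0+1·3+4·6 = 47 | 5·7+2·6 = 47
M: 5·1+1·3+1·3+4·5 = 31 | 5·5+2·3 = 31
Y: 5·0+1·1+1·1+4·2 = 10 | 5·0+2·5 = 10
gcd(5,1,1,4,5,2) = 1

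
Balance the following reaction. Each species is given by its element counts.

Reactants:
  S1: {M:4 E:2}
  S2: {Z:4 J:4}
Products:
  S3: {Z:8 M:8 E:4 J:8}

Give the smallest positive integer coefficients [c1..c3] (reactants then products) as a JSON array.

Z: 2·0+2·4 = 8 | 1·8 = 8
M: 2·4+2·0 = 8 | 1·8 = 8
E: 2·2+2·0 = 4 | 1·4 = 4
J: 2·0+2·4 = 8 | 1·8 = 8
gcd(2,2,1) = 1

Coefficients: [2, 2, 1]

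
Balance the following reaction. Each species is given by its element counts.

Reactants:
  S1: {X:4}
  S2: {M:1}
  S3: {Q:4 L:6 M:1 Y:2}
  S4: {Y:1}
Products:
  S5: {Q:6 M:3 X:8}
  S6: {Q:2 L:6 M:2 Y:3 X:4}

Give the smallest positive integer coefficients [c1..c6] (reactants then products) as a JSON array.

Coefficients: [5, 6, 3, 3, 1, 3]

Q: 5·0+6·0+3·4+3·0 = 12 | 1·6+3·2 = 12
L: 5·0+6·0+3·6+3·0 = 18 | 1·0+3·6 = 18
M: 5·0+6·1+3·1+3·0 = 9 | 1·3+3·2 = 9
Y: 5·0+6·0+3·2+3·1 = 9 | 1·0+3·3 = 9
X: 5·4+6·0+3·0+3·0 = 20 | 1·8+3·4 = 20
gcd(5,6,3,3,1,3) = 1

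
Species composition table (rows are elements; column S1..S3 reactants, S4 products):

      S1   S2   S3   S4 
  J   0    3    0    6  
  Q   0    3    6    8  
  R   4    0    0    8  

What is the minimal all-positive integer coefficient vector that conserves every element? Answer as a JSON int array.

Coefficients: [6, 6, 1, 3]

J: 6·0+6·3+1·0 = 18 | 3·6 = 18
Q: 6·0+6·3+1·6 = 24 | 3·8 = 24
R: 6·4+6·0+1·0 = 24 | 3·8 = 24
gcd(6,6,1,3) = 1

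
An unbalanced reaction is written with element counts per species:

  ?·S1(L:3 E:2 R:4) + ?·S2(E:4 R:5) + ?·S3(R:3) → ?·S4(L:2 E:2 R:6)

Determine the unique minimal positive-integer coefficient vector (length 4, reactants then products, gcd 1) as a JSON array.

L: 4·3+1·0+5·0 = 12 | 6·2 = 12
E: 4·2+1·4+5·0 = 12 | 6·2 = 12
R: 4·4+1·5+5·3 = 36 | 6·6 = 36
gcd(4,1,5,6) = 1

Coefficients: [4, 1, 5, 6]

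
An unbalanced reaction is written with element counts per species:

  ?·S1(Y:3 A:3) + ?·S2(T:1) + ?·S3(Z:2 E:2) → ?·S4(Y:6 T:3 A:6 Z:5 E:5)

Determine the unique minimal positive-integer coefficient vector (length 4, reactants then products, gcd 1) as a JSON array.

Y: 4·3+6·0+5·0 = 12 | 2·6 = 12
T: 4·0+6·1+5·0 = 6 | 2·3 = 6
A: 4·3+6·0+5·0 = 12 | 2·6 = 12
Z: 4·0+6·0+5·2 = 10 | 2·5 = 10
E: 4·0+6·0+5·2 = 10 | 2·5 = 10
gcd(4,6,5,2) = 1

Coefficients: [4, 6, 5, 2]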